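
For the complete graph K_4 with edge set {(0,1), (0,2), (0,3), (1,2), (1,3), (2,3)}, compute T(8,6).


T(K_4; x,y) = x^3 + 3x^2 + 4xy + 2x + y^3 + 3y^2 + 2y.
Substituting x=8, y=6:
= 512 + 192 + 192 + 16 + 216 + 108 + 12
= 1248.

1248


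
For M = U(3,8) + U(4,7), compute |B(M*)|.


(M1+M2)* = M1* + M2*.
M1* = U(5,8), bases: C(8,5) = 56.
M2* = U(3,7), bases: C(7,3) = 35.
|B(M*)| = 56 * 35 = 1960.

1960


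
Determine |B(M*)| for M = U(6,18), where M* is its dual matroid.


The dual of U(r,n) is U(n-r, n) = U(12,18).
Bases of U(12,18) are all (12)-element subsets.
|B(M*)| = C(18,12) = 18564.

18564


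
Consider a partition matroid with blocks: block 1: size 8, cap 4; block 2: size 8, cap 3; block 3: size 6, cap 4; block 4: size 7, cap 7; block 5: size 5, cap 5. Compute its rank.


Rank of a partition matroid = sum of min(|Si|, ci) for each block.
= min(8,4) + min(8,3) + min(6,4) + min(7,7) + min(5,5)
= 4 + 3 + 4 + 7 + 5
= 23.

23


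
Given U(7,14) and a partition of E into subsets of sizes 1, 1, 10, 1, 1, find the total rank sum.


r(Ai) = min(|Ai|, 7) for each part.
Sum = min(1,7) + min(1,7) + min(10,7) + min(1,7) + min(1,7)
    = 1 + 1 + 7 + 1 + 1
    = 11.

11


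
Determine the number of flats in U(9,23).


Flats of U(9,23): every subset of size < 9 is a flat, plus E itself.
Count = C(23,0) + C(23,1) + C(23,2) + C(23,3) + C(23,4) + C(23,5) + C(23,6) + C(23,7) + C(23,8) + 1
     = 1 + 23 + 253 + 1771 + 8855 + 33649 + 100947 + 245157 + 490314 + 1
     = 880971.

880971


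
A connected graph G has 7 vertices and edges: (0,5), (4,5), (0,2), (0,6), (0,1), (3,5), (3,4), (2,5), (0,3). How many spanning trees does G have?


By Kirchhoff's matrix tree theorem, the number of spanning trees equals
the determinant of any cofactor of the Laplacian matrix L.
G has 7 vertices and 9 edges.
Computing the (6 x 6) cofactor determinant gives 21.

21


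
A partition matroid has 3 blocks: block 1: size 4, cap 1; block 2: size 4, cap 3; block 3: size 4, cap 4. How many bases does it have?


A basis picks exactly ci elements from block i.
Number of bases = product of C(|Si|, ci).
= C(4,1) * C(4,3) * C(4,4)
= 4 * 4 * 1
= 16.

16


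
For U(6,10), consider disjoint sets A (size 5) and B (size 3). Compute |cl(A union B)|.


|A union B| = 5 + 3 = 8 (disjoint).
In U(6,10), cl(S) = S if |S| < 6, else cl(S) = E.
Since 8 >= 6, cl(A union B) = E.
|cl(A union B)| = 10.

10


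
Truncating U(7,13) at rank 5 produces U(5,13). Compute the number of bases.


Truncating U(7,13) to rank 5 gives U(5,13).
Bases of U(5,13) are all 5-element subsets of 13 elements.
Number of bases = C(13,5) = 1287.

1287


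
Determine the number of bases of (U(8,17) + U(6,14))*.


(M1+M2)* = M1* + M2*.
M1* = U(9,17), bases: C(17,9) = 24310.
M2* = U(8,14), bases: C(14,8) = 3003.
|B(M*)| = 24310 * 3003 = 73002930.

73002930


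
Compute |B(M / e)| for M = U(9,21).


Contracting e from U(9,21) gives U(8,20).
Bases of U(8,20) = (20 choose 8) = 125970.

125970


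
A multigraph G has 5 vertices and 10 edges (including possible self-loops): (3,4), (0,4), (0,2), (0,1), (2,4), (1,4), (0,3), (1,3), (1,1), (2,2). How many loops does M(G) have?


In a graphic matroid, a loop is a self-loop edge (u,u) with rank 0.
Examining all 10 edges for self-loops...
Self-loops found: (1,1), (2,2)
Number of loops = 2.

2


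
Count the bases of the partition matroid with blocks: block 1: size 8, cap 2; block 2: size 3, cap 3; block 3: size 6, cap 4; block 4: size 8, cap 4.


A basis picks exactly ci elements from block i.
Number of bases = product of C(|Si|, ci).
= C(8,2) * C(3,3) * C(6,4) * C(8,4)
= 28 * 1 * 15 * 70
= 29400.

29400


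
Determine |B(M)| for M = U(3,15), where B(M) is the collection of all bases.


Bases of U(3,15) are all 3-element subsets of the 15-element ground set.
Number of bases = C(15,3).
C(15,3) = 15! / (3! * 12!) = 455.

455


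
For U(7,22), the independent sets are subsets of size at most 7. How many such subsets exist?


Independent sets of U(7,22) are all subsets of size <= 7.
Count = (22 choose 0) + (22 choose 1) + (22 choose 2) + (22 choose 3) + (22 choose 4) + (22 choose 5) + (22 choose 6) + (22 choose 7)
     = 1 + 22 + 231 + 1540 + 7315 + 26334 + 74613 + 170544
     = 280600.

280600


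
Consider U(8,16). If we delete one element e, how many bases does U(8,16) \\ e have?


Deleting e from U(8,16) gives U(8,15) since n > r.
Bases of U(8,15) = (15 choose 8) = 6435.

6435


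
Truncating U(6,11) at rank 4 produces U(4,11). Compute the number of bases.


Truncating U(6,11) to rank 4 gives U(4,11).
Bases of U(4,11) are all 4-element subsets of 11 elements.
Number of bases = C(11,4) = 11! / (4! * 7!) = 330.

330


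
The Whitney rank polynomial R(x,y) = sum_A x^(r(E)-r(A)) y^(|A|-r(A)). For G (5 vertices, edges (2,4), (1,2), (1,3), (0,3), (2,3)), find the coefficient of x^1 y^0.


R(x,y) = sum over A in 2^E of x^(r(E)-r(A)) * y^(|A|-r(A)).
G has 5 vertices, 5 edges. r(E) = 4.
Enumerate all 2^5 = 32 subsets.
Count subsets with r(E)-r(A)=1 and |A|-r(A)=0: 9.

9


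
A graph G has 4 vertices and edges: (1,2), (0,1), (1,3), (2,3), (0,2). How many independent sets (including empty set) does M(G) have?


An independent set in a graphic matroid is an acyclic edge subset.
G has 4 vertices and 5 edges.
Enumerate all 2^5 = 32 subsets, checking for acyclicity.
Total independent sets = 24.

24


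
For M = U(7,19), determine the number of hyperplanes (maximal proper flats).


Hyperplanes of U(7,19) are flats of rank 6.
In a uniform matroid, these are exactly the (6)-element subsets.
Count = (19 choose 6) = 27132.

27132


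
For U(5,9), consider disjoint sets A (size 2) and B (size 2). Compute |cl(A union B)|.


|A union B| = 2 + 2 = 4 (disjoint).
In U(5,9), cl(S) = S if |S| < 5, else cl(S) = E.
Since 4 < 5, cl(A union B) = A union B.
|cl(A union B)| = 4.

4


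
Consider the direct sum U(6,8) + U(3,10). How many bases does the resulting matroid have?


Bases of a direct sum M1 + M2: |B| = |B(M1)| * |B(M2)|.
|B(U(6,8))| = C(8,6) = 28.
|B(U(3,10))| = C(10,3) = 120.
Total bases = 28 * 120 = 3360.

3360


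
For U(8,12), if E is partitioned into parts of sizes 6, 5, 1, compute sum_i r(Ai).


r(Ai) = min(|Ai|, 8) for each part.
Sum = min(6,8) + min(5,8) + min(1,8)
    = 6 + 5 + 1
    = 12.

12


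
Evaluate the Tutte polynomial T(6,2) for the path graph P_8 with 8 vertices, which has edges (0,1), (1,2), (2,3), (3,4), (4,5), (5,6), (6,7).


A path on 8 vertices is a tree with 7 edges.
T(x,y) = x^(7) for any tree.
T(6,2) = 6^7 = 279936.

279936


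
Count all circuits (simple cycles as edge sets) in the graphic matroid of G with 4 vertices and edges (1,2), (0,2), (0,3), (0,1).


A circuit in a graphic matroid = edge set of a simple cycle.
G has 4 vertices and 4 edges.
Enumerating all minimal edge subsets forming cycles...
Total circuits found: 1.

1


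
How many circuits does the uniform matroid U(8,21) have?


In U(8,21), circuits are the (9)-element subsets.
Any set of 9 elements is dependent, and removing any one element gives
an independent set of size 8, so it is a minimal dependent set.
Number of circuits = C(21,9) = 293930.

293930


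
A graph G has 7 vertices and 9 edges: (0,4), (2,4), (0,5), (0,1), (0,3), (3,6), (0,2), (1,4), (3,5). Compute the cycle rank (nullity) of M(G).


Cycle rank (nullity) = |E| - r(M) = |E| - (|V| - c).
|E| = 9, |V| = 7, c = 1.
Nullity = 9 - (7 - 1) = 9 - 6 = 3.

3


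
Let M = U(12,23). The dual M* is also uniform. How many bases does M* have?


The dual of U(r,n) is U(n-r, n) = U(11,23).
Bases of U(11,23) are all (11)-element subsets.
|B(M*)| = C(23,11) = 1352078.

1352078


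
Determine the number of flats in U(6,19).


Flats of U(6,19): every subset of size < 6 is a flat, plus E itself.
Count = (19 choose 0) + (19 choose 1) + (19 choose 2) + (19 choose 3) + (19 choose 4) + (19 choose 5) + 1
     = 1 + 19 + 171 + 969 + 3876 + 11628 + 1
     = 16665.

16665


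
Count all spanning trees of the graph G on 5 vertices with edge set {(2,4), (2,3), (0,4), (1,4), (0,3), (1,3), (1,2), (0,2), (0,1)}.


By Kirchhoff's matrix tree theorem, the number of spanning trees equals
the determinant of any cofactor of the Laplacian matrix L.
G has 5 vertices and 9 edges.
Computing the (4 x 4) cofactor determinant gives 75.

75


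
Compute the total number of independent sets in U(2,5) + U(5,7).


For a direct sum, |I(M1+M2)| = |I(M1)| * |I(M2)|.
|I(U(2,5))| = sum C(5,k) for k=0..2 = 16.
|I(U(5,7))| = sum C(7,k) for k=0..5 = 120.
Total = 16 * 120 = 1920.

1920


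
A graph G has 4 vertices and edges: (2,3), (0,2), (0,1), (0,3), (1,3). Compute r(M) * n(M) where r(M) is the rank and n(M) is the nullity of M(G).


r(M) = |V| - c = 4 - 1 = 3.
nullity = |E| - r(M) = 5 - 3 = 2.
Product = 3 * 2 = 6.

6


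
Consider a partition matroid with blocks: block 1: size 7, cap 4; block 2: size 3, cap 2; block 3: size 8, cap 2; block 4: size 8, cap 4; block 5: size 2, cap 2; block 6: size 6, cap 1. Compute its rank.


Rank of a partition matroid = sum of min(|Si|, ci) for each block.
= min(7,4) + min(3,2) + min(8,2) + min(8,4) + min(2,2) + min(6,1)
= 4 + 2 + 2 + 4 + 2 + 1
= 15.

15


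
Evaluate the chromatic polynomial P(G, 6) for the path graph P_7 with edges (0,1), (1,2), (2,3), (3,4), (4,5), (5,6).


P(P_7, k) = k * (k-1)^(6).
P(6) = 6 * 5^6 = 6 * 15625 = 93750.

93750


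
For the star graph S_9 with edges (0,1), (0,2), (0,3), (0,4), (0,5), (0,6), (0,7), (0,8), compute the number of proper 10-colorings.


P(tree, k) = k * (k-1)^(8) for any tree on 9 vertices.
P(10) = 10 * 9^8 = 10 * 43046721 = 430467210.

430467210


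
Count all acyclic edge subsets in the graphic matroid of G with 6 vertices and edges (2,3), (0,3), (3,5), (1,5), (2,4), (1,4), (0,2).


An independent set in a graphic matroid is an acyclic edge subset.
G has 6 vertices and 7 edges.
Enumerate all 2^7 = 128 subsets, checking for acyclicity.
Total independent sets = 108.

108


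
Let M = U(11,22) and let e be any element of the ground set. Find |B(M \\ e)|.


Deleting e from U(11,22) gives U(11,21) since n > r.
Bases of U(11,21) = (21 choose 11) = 352716.

352716


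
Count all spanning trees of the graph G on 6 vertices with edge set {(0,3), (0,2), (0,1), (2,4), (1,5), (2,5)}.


By Kirchhoff's matrix tree theorem, the number of spanning trees equals
the determinant of any cofactor of the Laplacian matrix L.
G has 6 vertices and 6 edges.
Computing the (5 x 5) cofactor determinant gives 4.

4


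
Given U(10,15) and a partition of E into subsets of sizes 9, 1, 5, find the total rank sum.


r(Ai) = min(|Ai|, 10) for each part.
Sum = min(9,10) + min(1,10) + min(5,10)
    = 9 + 1 + 5
    = 15.

15


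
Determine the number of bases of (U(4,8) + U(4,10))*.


(M1+M2)* = M1* + M2*.
M1* = U(4,8), bases: C(8,4) = 70.
M2* = U(6,10), bases: C(10,6) = 210.
|B(M*)| = 70 * 210 = 14700.

14700


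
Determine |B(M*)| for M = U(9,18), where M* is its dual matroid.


The dual of U(r,n) is U(n-r, n) = U(9,18).
Bases of U(9,18) are all (9)-element subsets.
|B(M*)| = (18 choose 9) = 48620.

48620


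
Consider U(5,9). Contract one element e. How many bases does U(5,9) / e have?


Contracting e from U(5,9) gives U(4,8).
Bases of U(4,8) = C(8,4) = (8 * 7 * 6 * 5) / (1 * 2 * 3 * 4) = 70.

70


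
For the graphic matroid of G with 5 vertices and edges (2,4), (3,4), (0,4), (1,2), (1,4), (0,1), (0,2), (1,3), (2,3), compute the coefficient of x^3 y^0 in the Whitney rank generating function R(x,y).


R(x,y) = sum over A in 2^E of x^(r(E)-r(A)) * y^(|A|-r(A)).
G has 5 vertices, 9 edges. r(E) = 4.
Enumerate all 2^9 = 512 subsets.
Count subsets with r(E)-r(A)=3 and |A|-r(A)=0: 9.

9


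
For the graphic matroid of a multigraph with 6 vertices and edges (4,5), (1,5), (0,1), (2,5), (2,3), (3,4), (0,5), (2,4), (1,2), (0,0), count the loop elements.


In a graphic matroid, a loop is a self-loop edge (u,u) with rank 0.
Examining all 10 edges for self-loops...
Self-loops found: (0,0)
Number of loops = 1.

1


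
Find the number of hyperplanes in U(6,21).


Hyperplanes of U(6,21) are flats of rank 5.
In a uniform matroid, these are exactly the (5)-element subsets.
Count = C(21,5) = 20349.

20349


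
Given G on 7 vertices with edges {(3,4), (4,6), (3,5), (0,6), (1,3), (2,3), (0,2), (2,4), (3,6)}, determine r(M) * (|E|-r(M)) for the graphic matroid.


r(M) = |V| - c = 7 - 1 = 6.
nullity = |E| - r(M) = 9 - 6 = 3.
Product = 6 * 3 = 18.

18


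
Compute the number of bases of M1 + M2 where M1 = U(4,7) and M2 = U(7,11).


Bases of a direct sum M1 + M2: |B| = |B(M1)| * |B(M2)|.
|B(U(4,7))| = C(7,4) = 35.
|B(U(7,11))| = C(11,7) = 330.
Total bases = 35 * 330 = 11550.

11550


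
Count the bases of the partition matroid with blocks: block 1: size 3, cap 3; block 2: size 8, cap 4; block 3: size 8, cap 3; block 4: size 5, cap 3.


A basis picks exactly ci elements from block i.
Number of bases = product of C(|Si|, ci).
= C(3,3) * C(8,4) * C(8,3) * C(5,3)
= 1 * 70 * 56 * 10
= 39200.

39200


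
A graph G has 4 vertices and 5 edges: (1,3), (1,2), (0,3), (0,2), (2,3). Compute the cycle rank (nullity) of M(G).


Cycle rank (nullity) = |E| - r(M) = |E| - (|V| - c).
|E| = 5, |V| = 4, c = 1.
Nullity = 5 - (4 - 1) = 5 - 3 = 2.

2


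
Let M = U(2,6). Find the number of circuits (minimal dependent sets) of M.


In U(2,6), circuits are the (3)-element subsets.
Any set of 3 elements is dependent, and removing any one element gives
an independent set of size 2, so it is a minimal dependent set.
Number of circuits = (6 choose 3) = 20.

20


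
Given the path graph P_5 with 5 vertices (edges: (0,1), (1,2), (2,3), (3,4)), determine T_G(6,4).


A path on 5 vertices is a tree with 4 edges.
T(x,y) = x^(4) for any tree.
T(6,4) = 6^4 = 1296.

1296


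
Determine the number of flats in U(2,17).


Flats of U(2,17): every subset of size < 2 is a flat, plus E itself.
Count = (17 choose 0) + (17 choose 1) + 1
     = 1 + 17 + 1
     = 19.

19


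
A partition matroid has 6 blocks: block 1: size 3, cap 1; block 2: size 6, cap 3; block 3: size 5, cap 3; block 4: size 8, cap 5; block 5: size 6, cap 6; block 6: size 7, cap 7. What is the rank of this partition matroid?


Rank of a partition matroid = sum of min(|Si|, ci) for each block.
= min(3,1) + min(6,3) + min(5,3) + min(8,5) + min(6,6) + min(7,7)
= 1 + 3 + 3 + 5 + 6 + 7
= 25.

25


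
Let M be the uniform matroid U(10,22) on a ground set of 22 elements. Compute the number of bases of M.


Bases of U(10,22) are all 10-element subsets of the 22-element ground set.
Number of bases = C(22,10).
(22 choose 10) = 646646.

646646


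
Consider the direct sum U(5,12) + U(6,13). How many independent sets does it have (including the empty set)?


For a direct sum, |I(M1+M2)| = |I(M1)| * |I(M2)|.
|I(U(5,12))| = sum C(12,k) for k=0..5 = 1586.
|I(U(6,13))| = sum C(13,k) for k=0..6 = 4096.
Total = 1586 * 4096 = 6496256.

6496256


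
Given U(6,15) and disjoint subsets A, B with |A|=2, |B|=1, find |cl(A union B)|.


|A union B| = 2 + 1 = 3 (disjoint).
In U(6,15), cl(S) = S if |S| < 6, else cl(S) = E.
Since 3 < 6, cl(A union B) = A union B.
|cl(A union B)| = 3.

3


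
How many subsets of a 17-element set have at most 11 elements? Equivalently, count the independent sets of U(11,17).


Independent sets of U(11,17) are all subsets of size <= 11.
Count = C(17,0) + C(17,1) + C(17,2) + C(17,3) + C(17,4) + C(17,5) + C(17,6) + C(17,7) + C(17,8) + C(17,9) + C(17,10) + C(17,11)
     = 1 + 17 + 136 + 680 + 2380 + 6188 + 12376 + 19448 + 24310 + 24310 + 19448 + 12376
     = 121670.

121670


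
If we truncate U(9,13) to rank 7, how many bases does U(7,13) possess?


Truncating U(9,13) to rank 7 gives U(7,13).
Bases of U(7,13) are all 7-element subsets of 13 elements.
Number of bases = (13 choose 7) = 1716.

1716


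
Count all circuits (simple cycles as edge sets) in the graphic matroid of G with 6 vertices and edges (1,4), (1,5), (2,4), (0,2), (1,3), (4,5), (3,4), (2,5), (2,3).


A circuit in a graphic matroid = edge set of a simple cycle.
G has 6 vertices and 9 edges.
Enumerating all minimal edge subsets forming cycles...
Total circuits found: 13.

13


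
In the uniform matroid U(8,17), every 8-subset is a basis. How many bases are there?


Bases of U(8,17) are all 8-element subsets of the 17-element ground set.
Number of bases = C(17,8).
C(17,8) = 24310.

24310


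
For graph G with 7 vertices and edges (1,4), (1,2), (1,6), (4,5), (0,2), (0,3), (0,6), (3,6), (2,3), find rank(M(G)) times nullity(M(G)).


r(M) = |V| - c = 7 - 1 = 6.
nullity = |E| - r(M) = 9 - 6 = 3.
Product = 6 * 3 = 18.

18


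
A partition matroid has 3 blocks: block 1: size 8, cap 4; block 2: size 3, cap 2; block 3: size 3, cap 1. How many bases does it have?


A basis picks exactly ci elements from block i.
Number of bases = product of C(|Si|, ci).
= C(8,4) * C(3,2) * C(3,1)
= 70 * 3 * 3
= 630.

630


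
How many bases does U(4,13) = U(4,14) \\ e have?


Deleting e from U(4,14) gives U(4,13) since n > r.
Bases of U(4,13) = (13 choose 4) = 715.

715


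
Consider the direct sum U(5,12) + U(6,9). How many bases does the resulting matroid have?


Bases of a direct sum M1 + M2: |B| = |B(M1)| * |B(M2)|.
|B(U(5,12))| = C(12,5) = 792.
|B(U(6,9))| = C(9,6) = 84.
Total bases = 792 * 84 = 66528.

66528


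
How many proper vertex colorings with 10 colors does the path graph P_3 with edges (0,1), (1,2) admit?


P(P_3, k) = k * (k-1)^(2).
P(10) = 10 * 9^2 = 10 * 81 = 810.

810


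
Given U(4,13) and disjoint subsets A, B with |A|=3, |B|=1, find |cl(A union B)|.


|A union B| = 3 + 1 = 4 (disjoint).
In U(4,13), cl(S) = S if |S| < 4, else cl(S) = E.
Since 4 >= 4, cl(A union B) = E.
|cl(A union B)| = 13.

13


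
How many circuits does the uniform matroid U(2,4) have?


In U(2,4), circuits are the (3)-element subsets.
Any set of 3 elements is dependent, and removing any one element gives
an independent set of size 2, so it is a minimal dependent set.
Number of circuits = C(4,3) = 4! / (3! * 1!) = 4.

4


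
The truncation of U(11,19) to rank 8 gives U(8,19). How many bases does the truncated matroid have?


Truncating U(11,19) to rank 8 gives U(8,19).
Bases of U(8,19) are all 8-element subsets of 19 elements.
Number of bases = (19 choose 8) = 75582.

75582


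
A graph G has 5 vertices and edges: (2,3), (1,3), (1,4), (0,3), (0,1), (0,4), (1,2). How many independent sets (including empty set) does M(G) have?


An independent set in a graphic matroid is an acyclic edge subset.
G has 5 vertices and 7 edges.
Enumerate all 2^7 = 128 subsets, checking for acyclicity.
Total independent sets = 82.

82


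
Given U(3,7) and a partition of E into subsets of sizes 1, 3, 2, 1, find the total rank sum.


r(Ai) = min(|Ai|, 3) for each part.
Sum = min(1,3) + min(3,3) + min(2,3) + min(1,3)
    = 1 + 3 + 2 + 1
    = 7.

7


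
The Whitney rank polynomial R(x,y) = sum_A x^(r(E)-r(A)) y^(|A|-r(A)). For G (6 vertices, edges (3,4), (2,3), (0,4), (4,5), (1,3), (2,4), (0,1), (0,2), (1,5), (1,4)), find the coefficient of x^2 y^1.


R(x,y) = sum over A in 2^E of x^(r(E)-r(A)) * y^(|A|-r(A)).
G has 6 vertices, 10 edges. r(E) = 5.
Enumerate all 2^10 = 1024 subsets.
Count subsets with r(E)-r(A)=2 and |A|-r(A)=1: 42.

42


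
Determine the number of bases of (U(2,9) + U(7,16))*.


(M1+M2)* = M1* + M2*.
M1* = U(7,9), bases: C(9,7) = 36.
M2* = U(9,16), bases: C(16,9) = 11440.
|B(M*)| = 36 * 11440 = 411840.

411840


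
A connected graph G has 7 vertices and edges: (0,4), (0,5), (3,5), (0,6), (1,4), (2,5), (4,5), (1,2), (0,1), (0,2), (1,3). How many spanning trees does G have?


By Kirchhoff's matrix tree theorem, the number of spanning trees equals
the determinant of any cofactor of the Laplacian matrix L.
G has 7 vertices and 11 edges.
Computing the (6 x 6) cofactor determinant gives 120.

120


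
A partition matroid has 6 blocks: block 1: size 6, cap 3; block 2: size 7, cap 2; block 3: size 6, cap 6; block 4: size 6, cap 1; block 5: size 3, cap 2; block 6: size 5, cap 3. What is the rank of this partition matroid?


Rank of a partition matroid = sum of min(|Si|, ci) for each block.
= min(6,3) + min(7,2) + min(6,6) + min(6,1) + min(3,2) + min(5,3)
= 3 + 2 + 6 + 1 + 2 + 3
= 17.

17


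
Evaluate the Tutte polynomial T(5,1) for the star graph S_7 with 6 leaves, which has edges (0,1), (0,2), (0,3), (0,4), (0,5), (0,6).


A star on 7 vertices is a tree with 6 edges.
T(x,y) = x^(6) for any tree.
T(5,1) = 5^6 = 15625.

15625


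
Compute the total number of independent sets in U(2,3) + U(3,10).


For a direct sum, |I(M1+M2)| = |I(M1)| * |I(M2)|.
|I(U(2,3))| = sum C(3,k) for k=0..2 = 7.
|I(U(3,10))| = sum C(10,k) for k=0..3 = 176.
Total = 7 * 176 = 1232.

1232


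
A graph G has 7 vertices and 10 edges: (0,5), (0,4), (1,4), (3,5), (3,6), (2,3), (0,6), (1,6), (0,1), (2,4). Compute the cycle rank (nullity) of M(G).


Cycle rank (nullity) = |E| - r(M) = |E| - (|V| - c).
|E| = 10, |V| = 7, c = 1.
Nullity = 10 - (7 - 1) = 10 - 6 = 4.

4


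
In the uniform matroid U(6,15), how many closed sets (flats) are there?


Flats of U(6,15): every subset of size < 6 is a flat, plus E itself.
Count = (15 choose 0) + (15 choose 1) + (15 choose 2) + (15 choose 3) + (15 choose 4) + (15 choose 5) + 1
     = 1 + 15 + 105 + 455 + 1365 + 3003 + 1
     = 4945.

4945


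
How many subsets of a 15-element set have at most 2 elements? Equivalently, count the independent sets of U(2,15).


Independent sets of U(2,15) are all subsets of size <= 2.
Count = (15 choose 0) + (15 choose 1) + (15 choose 2)
     = 1 + 15 + 105
     = 121.

121


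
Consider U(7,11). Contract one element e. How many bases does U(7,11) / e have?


Contracting e from U(7,11) gives U(6,10).
Bases of U(6,10) = (10 choose 6) = 210.

210


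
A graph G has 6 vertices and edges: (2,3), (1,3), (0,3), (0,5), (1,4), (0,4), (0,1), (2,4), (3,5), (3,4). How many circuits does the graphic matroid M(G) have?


A circuit in a graphic matroid = edge set of a simple cycle.
G has 6 vertices and 10 edges.
Enumerating all minimal edge subsets forming cycles...
Total circuits found: 19.

19


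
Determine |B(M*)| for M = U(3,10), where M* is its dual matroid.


The dual of U(r,n) is U(n-r, n) = U(7,10).
Bases of U(7,10) are all (7)-element subsets.
|B(M*)| = C(10,7) = 120.

120


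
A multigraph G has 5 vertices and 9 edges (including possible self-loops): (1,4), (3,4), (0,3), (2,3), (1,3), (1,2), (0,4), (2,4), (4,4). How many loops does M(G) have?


In a graphic matroid, a loop is a self-loop edge (u,u) with rank 0.
Examining all 9 edges for self-loops...
Self-loops found: (4,4)
Number of loops = 1.

1


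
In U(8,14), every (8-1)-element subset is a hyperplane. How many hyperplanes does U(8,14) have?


Hyperplanes of U(8,14) are flats of rank 7.
In a uniform matroid, these are exactly the (7)-element subsets.
Count = (14 choose 7) = 3432.

3432


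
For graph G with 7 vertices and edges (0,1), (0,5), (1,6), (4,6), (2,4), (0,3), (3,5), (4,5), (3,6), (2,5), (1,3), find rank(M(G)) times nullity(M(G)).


r(M) = |V| - c = 7 - 1 = 6.
nullity = |E| - r(M) = 11 - 6 = 5.
Product = 6 * 5 = 30.

30


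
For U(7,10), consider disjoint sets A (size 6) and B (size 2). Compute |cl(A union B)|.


|A union B| = 6 + 2 = 8 (disjoint).
In U(7,10), cl(S) = S if |S| < 7, else cl(S) = E.
Since 8 >= 7, cl(A union B) = E.
|cl(A union B)| = 10.

10


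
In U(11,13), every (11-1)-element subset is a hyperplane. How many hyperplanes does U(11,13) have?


Hyperplanes of U(11,13) are flats of rank 10.
In a uniform matroid, these are exactly the (10)-element subsets.
Count = (13 choose 10) = 286.

286


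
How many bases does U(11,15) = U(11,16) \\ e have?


Deleting e from U(11,16) gives U(11,15) since n > r.
Bases of U(11,15) = C(15,11) = 1365.

1365


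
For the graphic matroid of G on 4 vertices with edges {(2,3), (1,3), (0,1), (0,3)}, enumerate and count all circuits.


A circuit in a graphic matroid = edge set of a simple cycle.
G has 4 vertices and 4 edges.
Enumerating all minimal edge subsets forming cycles...
Total circuits found: 1.

1


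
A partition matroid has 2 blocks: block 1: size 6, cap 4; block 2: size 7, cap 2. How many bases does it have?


A basis picks exactly ci elements from block i.
Number of bases = product of C(|Si|, ci).
= C(6,4) * C(7,2)
= 15 * 21
= 315.

315


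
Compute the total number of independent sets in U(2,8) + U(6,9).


For a direct sum, |I(M1+M2)| = |I(M1)| * |I(M2)|.
|I(U(2,8))| = sum C(8,k) for k=0..2 = 37.
|I(U(6,9))| = sum C(9,k) for k=0..6 = 466.
Total = 37 * 466 = 17242.

17242


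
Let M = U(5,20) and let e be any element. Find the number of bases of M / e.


Contracting e from U(5,20) gives U(4,19).
Bases of U(4,19) = C(19,4) = (19 * 18 * 17 * 16) / (1 * 2 * 3 * 4) = 3876.

3876


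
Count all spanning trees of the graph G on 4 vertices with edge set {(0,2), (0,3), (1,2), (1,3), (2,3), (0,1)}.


By Kirchhoff's matrix tree theorem, the number of spanning trees equals
the determinant of any cofactor of the Laplacian matrix L.
G has 4 vertices and 6 edges.
Computing the (3 x 3) cofactor determinant gives 16.

16


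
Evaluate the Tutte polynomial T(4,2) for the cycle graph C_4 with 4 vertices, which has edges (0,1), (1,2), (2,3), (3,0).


T(C_4; x,y) = x + x^2 + ... + x^(3) + y.
T(4,2) = 4^1 + 4^2 + 4^3 + 2
= 4 + 16 + 64 + 2
= 86.

86


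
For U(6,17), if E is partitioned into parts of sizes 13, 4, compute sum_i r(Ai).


r(Ai) = min(|Ai|, 6) for each part.
Sum = min(13,6) + min(4,6)
    = 6 + 4
    = 10.

10


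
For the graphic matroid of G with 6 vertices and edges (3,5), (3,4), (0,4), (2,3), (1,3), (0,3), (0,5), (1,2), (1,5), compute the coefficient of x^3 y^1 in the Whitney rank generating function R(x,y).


R(x,y) = sum over A in 2^E of x^(r(E)-r(A)) * y^(|A|-r(A)).
G has 6 vertices, 9 edges. r(E) = 5.
Enumerate all 2^9 = 512 subsets.
Count subsets with r(E)-r(A)=3 and |A|-r(A)=1: 4.

4


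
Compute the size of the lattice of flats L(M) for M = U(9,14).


Flats of U(9,14): every subset of size < 9 is a flat, plus E itself.
Count = C(14,0) + C(14,1) + C(14,2) + C(14,3) + C(14,4) + C(14,5) + C(14,6) + C(14,7) + C(14,8) + 1
     = 1 + 14 + 91 + 364 + 1001 + 2002 + 3003 + 3432 + 3003 + 1
     = 12912.

12912


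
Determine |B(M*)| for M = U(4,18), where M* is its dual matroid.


The dual of U(r,n) is U(n-r, n) = U(14,18).
Bases of U(14,18) are all (14)-element subsets.
|B(M*)| = C(18,14) = 18! / (14! * 4!) = 3060.

3060


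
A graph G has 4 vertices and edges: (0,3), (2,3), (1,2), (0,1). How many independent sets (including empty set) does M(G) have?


An independent set in a graphic matroid is an acyclic edge subset.
G has 4 vertices and 4 edges.
Enumerate all 2^4 = 16 subsets, checking for acyclicity.
Total independent sets = 15.

15


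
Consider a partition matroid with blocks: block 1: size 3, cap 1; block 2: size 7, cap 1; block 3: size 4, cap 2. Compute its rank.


Rank of a partition matroid = sum of min(|Si|, ci) for each block.
= min(3,1) + min(7,1) + min(4,2)
= 1 + 1 + 2
= 4.

4


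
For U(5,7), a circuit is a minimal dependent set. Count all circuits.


In U(5,7), circuits are the (6)-element subsets.
Any set of 6 elements is dependent, and removing any one element gives
an independent set of size 5, so it is a minimal dependent set.
Number of circuits = C(7,6) = 7.

7


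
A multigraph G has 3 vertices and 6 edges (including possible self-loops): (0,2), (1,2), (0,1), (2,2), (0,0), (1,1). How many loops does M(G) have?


In a graphic matroid, a loop is a self-loop edge (u,u) with rank 0.
Examining all 6 edges for self-loops...
Self-loops found: (2,2), (0,0), (1,1)
Number of loops = 3.

3


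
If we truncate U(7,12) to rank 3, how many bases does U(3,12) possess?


Truncating U(7,12) to rank 3 gives U(3,12).
Bases of U(3,12) are all 3-element subsets of 12 elements.
Number of bases = C(12,3) = (12 * 11 * 10) / (1 * 2 * 3) = 220.

220


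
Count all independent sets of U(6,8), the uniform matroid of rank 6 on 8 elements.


Independent sets of U(6,8) are all subsets of size <= 6.
Count = C(8,0) + C(8,1) + C(8,2) + C(8,3) + C(8,4) + C(8,5) + C(8,6)
     = 1 + 8 + 28 + 56 + 70 + 56 + 28
     = 247.

247


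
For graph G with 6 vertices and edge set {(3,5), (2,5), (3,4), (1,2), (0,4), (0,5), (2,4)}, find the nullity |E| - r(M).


Cycle rank (nullity) = |E| - r(M) = |E| - (|V| - c).
|E| = 7, |V| = 6, c = 1.
Nullity = 7 - (6 - 1) = 7 - 5 = 2.

2


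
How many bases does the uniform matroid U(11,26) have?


Bases of U(11,26) are all 11-element subsets of the 26-element ground set.
Number of bases = C(26,11).
(26 choose 11) = 7726160.

7726160


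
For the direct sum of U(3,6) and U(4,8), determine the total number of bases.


Bases of a direct sum M1 + M2: |B| = |B(M1)| * |B(M2)|.
|B(U(3,6))| = C(6,3) = 20.
|B(U(4,8))| = C(8,4) = 70.
Total bases = 20 * 70 = 1400.

1400


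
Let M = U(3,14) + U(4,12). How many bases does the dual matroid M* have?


(M1+M2)* = M1* + M2*.
M1* = U(11,14), bases: C(14,11) = 364.
M2* = U(8,12), bases: C(12,8) = 495.
|B(M*)| = 364 * 495 = 180180.

180180


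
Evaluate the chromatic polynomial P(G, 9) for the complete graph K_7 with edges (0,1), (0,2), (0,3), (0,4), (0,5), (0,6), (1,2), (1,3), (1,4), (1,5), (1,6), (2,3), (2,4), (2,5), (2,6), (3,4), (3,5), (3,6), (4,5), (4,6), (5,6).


P(K_7, k) = k(k-1)(k-2)...(k-6).
P(9) = (9) * (8) * (7) * (6) * (5) * (4) * (3) = 181440.

181440


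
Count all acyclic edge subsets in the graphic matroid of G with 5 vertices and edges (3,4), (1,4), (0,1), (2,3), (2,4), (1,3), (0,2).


An independent set in a graphic matroid is an acyclic edge subset.
G has 5 vertices and 7 edges.
Enumerate all 2^7 = 128 subsets, checking for acyclicity.
Total independent sets = 86.

86


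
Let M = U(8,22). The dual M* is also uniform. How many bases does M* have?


The dual of U(r,n) is U(n-r, n) = U(14,22).
Bases of U(14,22) are all (14)-element subsets.
|B(M*)| = C(22,14) = 319770.

319770


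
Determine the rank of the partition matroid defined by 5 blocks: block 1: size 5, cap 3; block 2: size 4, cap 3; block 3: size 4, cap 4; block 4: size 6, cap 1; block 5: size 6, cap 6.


Rank of a partition matroid = sum of min(|Si|, ci) for each block.
= min(5,3) + min(4,3) + min(4,4) + min(6,1) + min(6,6)
= 3 + 3 + 4 + 1 + 6
= 17.

17


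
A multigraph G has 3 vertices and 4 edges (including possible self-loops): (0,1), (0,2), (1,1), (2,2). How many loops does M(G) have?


In a graphic matroid, a loop is a self-loop edge (u,u) with rank 0.
Examining all 4 edges for self-loops...
Self-loops found: (1,1), (2,2)
Number of loops = 2.

2


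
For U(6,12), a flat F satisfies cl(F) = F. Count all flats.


Flats of U(6,12): every subset of size < 6 is a flat, plus E itself.
Count = C(12,0) + C(12,1) + C(12,2) + C(12,3) + C(12,4) + C(12,5) + 1
     = 1 + 12 + 66 + 220 + 495 + 792 + 1
     = 1587.

1587


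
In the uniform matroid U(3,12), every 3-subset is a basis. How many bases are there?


Bases of U(3,12) are all 3-element subsets of the 12-element ground set.
Number of bases = C(12,3).
C(12,3) = 12! / (3! * 9!) = 220.

220


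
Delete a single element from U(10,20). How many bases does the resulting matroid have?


Deleting e from U(10,20) gives U(10,19) since n > r.
Bases of U(10,19) = C(19,10) = 19! / (10! * 9!) = 92378.

92378


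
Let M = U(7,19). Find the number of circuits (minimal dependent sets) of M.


In U(7,19), circuits are the (8)-element subsets.
Any set of 8 elements is dependent, and removing any one element gives
an independent set of size 7, so it is a minimal dependent set.
Number of circuits = C(19,8) = 19! / (8! * 11!) = 75582.

75582


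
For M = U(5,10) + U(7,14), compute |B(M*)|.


(M1+M2)* = M1* + M2*.
M1* = U(5,10), bases: C(10,5) = 252.
M2* = U(7,14), bases: C(14,7) = 3432.
|B(M*)| = 252 * 3432 = 864864.

864864


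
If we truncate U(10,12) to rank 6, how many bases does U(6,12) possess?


Truncating U(10,12) to rank 6 gives U(6,12).
Bases of U(6,12) are all 6-element subsets of 12 elements.
Number of bases = C(12,6) = 12! / (6! * 6!) = 924.

924


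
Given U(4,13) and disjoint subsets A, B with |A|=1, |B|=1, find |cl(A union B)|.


|A union B| = 1 + 1 = 2 (disjoint).
In U(4,13), cl(S) = S if |S| < 4, else cl(S) = E.
Since 2 < 4, cl(A union B) = A union B.
|cl(A union B)| = 2.

2


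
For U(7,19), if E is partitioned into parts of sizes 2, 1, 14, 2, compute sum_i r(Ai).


r(Ai) = min(|Ai|, 7) for each part.
Sum = min(2,7) + min(1,7) + min(14,7) + min(2,7)
    = 2 + 1 + 7 + 2
    = 12.

12


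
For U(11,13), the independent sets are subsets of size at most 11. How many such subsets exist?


Independent sets of U(11,13) are all subsets of size <= 11.
Count = (13 choose 0) + (13 choose 1) + (13 choose 2) + (13 choose 3) + (13 choose 4) + (13 choose 5) + (13 choose 6) + (13 choose 7) + (13 choose 8) + (13 choose 9) + (13 choose 10) + (13 choose 11)
     = 1 + 13 + 78 + 286 + 715 + 1287 + 1716 + 1716 + 1287 + 715 + 286 + 78
     = 8178.

8178


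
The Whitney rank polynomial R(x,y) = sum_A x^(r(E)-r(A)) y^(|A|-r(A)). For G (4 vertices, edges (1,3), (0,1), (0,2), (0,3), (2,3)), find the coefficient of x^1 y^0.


R(x,y) = sum over A in 2^E of x^(r(E)-r(A)) * y^(|A|-r(A)).
G has 4 vertices, 5 edges. r(E) = 3.
Enumerate all 2^5 = 32 subsets.
Count subsets with r(E)-r(A)=1 and |A|-r(A)=0: 10.

10


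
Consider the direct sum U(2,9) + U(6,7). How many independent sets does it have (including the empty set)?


For a direct sum, |I(M1+M2)| = |I(M1)| * |I(M2)|.
|I(U(2,9))| = sum C(9,k) for k=0..2 = 46.
|I(U(6,7))| = sum C(7,k) for k=0..6 = 127.
Total = 46 * 127 = 5842.

5842


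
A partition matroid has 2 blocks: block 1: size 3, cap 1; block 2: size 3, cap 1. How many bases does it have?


A basis picks exactly ci elements from block i.
Number of bases = product of C(|Si|, ci).
= C(3,1) * C(3,1)
= 3 * 3
= 9.

9


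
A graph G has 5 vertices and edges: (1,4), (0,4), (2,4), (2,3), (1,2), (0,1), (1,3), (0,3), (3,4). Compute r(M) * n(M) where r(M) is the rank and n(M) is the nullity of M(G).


r(M) = |V| - c = 5 - 1 = 4.
nullity = |E| - r(M) = 9 - 4 = 5.
Product = 4 * 5 = 20.

20


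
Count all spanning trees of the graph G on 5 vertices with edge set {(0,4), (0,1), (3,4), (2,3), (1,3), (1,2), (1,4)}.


By Kirchhoff's matrix tree theorem, the number of spanning trees equals
the determinant of any cofactor of the Laplacian matrix L.
G has 5 vertices and 7 edges.
Computing the (4 x 4) cofactor determinant gives 21.

21


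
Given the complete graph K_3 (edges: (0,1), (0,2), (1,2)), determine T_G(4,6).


T(K_3; x,y) = x^2 + x + y.
T(4,6) = 16 + 4 + 6 = 26.

26


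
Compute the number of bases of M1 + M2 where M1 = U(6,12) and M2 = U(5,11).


Bases of a direct sum M1 + M2: |B| = |B(M1)| * |B(M2)|.
|B(U(6,12))| = C(12,6) = 924.
|B(U(5,11))| = C(11,5) = 462.
Total bases = 924 * 462 = 426888.

426888


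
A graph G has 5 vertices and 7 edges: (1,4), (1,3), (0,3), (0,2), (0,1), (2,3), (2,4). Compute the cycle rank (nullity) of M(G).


Cycle rank (nullity) = |E| - r(M) = |E| - (|V| - c).
|E| = 7, |V| = 5, c = 1.
Nullity = 7 - (5 - 1) = 7 - 4 = 3.

3


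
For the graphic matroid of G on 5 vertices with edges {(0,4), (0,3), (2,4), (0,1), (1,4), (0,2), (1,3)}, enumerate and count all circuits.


A circuit in a graphic matroid = edge set of a simple cycle.
G has 5 vertices and 7 edges.
Enumerating all minimal edge subsets forming cycles...
Total circuits found: 6.

6


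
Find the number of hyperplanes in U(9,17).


Hyperplanes of U(9,17) are flats of rank 8.
In a uniform matroid, these are exactly the (8)-element subsets.
Count = C(17,8) = 17! / (8! * 9!) = 24310.

24310


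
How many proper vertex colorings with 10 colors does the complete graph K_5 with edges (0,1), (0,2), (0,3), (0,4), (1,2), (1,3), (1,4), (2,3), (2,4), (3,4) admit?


P(K_5, k) = k(k-1)(k-2)...(k-4).
P(10) = (10) * (9) * (8) * (7) * (6) = 30240.

30240


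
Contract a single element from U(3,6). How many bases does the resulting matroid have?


Contracting e from U(3,6) gives U(2,5).
Bases of U(2,5) = C(5,2) = (5 * 4) / (1 * 2) = 10.

10


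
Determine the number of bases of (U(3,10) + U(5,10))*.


(M1+M2)* = M1* + M2*.
M1* = U(7,10), bases: C(10,7) = 120.
M2* = U(5,10), bases: C(10,5) = 252.
|B(M*)| = 120 * 252 = 30240.

30240


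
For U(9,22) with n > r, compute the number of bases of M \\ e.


Deleting e from U(9,22) gives U(9,21) since n > r.
Bases of U(9,21) = C(21,9) = 21! / (9! * 12!) = 293930.

293930


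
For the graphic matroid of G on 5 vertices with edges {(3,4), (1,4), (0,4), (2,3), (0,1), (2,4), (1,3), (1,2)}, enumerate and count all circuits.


A circuit in a graphic matroid = edge set of a simple cycle.
G has 5 vertices and 8 edges.
Enumerating all minimal edge subsets forming cycles...
Total circuits found: 12.

12


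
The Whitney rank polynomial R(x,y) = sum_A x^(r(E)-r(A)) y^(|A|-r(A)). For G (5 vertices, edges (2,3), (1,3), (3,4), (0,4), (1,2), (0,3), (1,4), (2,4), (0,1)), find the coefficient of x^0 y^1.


R(x,y) = sum over A in 2^E of x^(r(E)-r(A)) * y^(|A|-r(A)).
G has 5 vertices, 9 edges. r(E) = 4.
Enumerate all 2^9 = 512 subsets.
Count subsets with r(E)-r(A)=0 and |A|-r(A)=1: 111.

111


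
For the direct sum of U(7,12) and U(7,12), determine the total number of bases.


Bases of a direct sum M1 + M2: |B| = |B(M1)| * |B(M2)|.
|B(U(7,12))| = C(12,7) = 792.
|B(U(7,12))| = C(12,7) = 792.
Total bases = 792 * 792 = 627264.

627264


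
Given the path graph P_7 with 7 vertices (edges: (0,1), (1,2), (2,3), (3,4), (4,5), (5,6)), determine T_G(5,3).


A path on 7 vertices is a tree with 6 edges.
T(x,y) = x^(6) for any tree.
T(5,3) = 5^6 = 15625.

15625


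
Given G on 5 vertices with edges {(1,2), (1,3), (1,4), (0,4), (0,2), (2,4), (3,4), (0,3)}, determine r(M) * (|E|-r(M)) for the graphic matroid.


r(M) = |V| - c = 5 - 1 = 4.
nullity = |E| - r(M) = 8 - 4 = 4.
Product = 4 * 4 = 16.

16


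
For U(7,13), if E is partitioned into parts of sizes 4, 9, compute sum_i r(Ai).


r(Ai) = min(|Ai|, 7) for each part.
Sum = min(4,7) + min(9,7)
    = 4 + 7
    = 11.

11


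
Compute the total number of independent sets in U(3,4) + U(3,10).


For a direct sum, |I(M1+M2)| = |I(M1)| * |I(M2)|.
|I(U(3,4))| = sum C(4,k) for k=0..3 = 15.
|I(U(3,10))| = sum C(10,k) for k=0..3 = 176.
Total = 15 * 176 = 2640.

2640


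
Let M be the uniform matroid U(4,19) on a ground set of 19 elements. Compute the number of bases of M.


Bases of U(4,19) are all 4-element subsets of the 19-element ground set.
Number of bases = C(19,4).
C(19,4) = (19 * 18 * 17 * 16) / (1 * 2 * 3 * 4) = 3876.

3876


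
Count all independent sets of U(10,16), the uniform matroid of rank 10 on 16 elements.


Independent sets of U(10,16) are all subsets of size <= 10.
Count = C(16,0) + C(16,1) + C(16,2) + C(16,3) + C(16,4) + C(16,5) + C(16,6) + C(16,7) + C(16,8) + C(16,9) + C(16,10)
     = 1 + 16 + 120 + 560 + 1820 + 4368 + 8008 + 11440 + 12870 + 11440 + 8008
     = 58651.

58651


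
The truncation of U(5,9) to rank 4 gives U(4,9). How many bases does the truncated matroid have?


Truncating U(5,9) to rank 4 gives U(4,9).
Bases of U(4,9) are all 4-element subsets of 9 elements.
Number of bases = C(9,4) = 9! / (4! * 5!) = 126.

126


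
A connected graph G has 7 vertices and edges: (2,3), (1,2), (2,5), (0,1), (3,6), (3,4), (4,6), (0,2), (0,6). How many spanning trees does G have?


By Kirchhoff's matrix tree theorem, the number of spanning trees equals
the determinant of any cofactor of the Laplacian matrix L.
G has 7 vertices and 9 edges.
Computing the (6 x 6) cofactor determinant gives 30.

30
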